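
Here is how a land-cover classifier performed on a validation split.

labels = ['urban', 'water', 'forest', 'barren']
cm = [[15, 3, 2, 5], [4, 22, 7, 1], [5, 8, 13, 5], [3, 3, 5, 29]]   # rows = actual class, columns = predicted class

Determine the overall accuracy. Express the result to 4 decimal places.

0.6077

Accuracy = trace / total = (15+22+13+29=79) / 130 = 79/130 = 0.6077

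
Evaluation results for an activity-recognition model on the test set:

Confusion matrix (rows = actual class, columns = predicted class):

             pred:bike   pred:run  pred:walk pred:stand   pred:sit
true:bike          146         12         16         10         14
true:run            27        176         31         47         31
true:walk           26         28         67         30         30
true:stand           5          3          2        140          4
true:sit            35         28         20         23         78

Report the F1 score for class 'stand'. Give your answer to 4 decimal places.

0.6931

F1 score = 2·TP/(2·TP+FP+FN).
stand: TP=140, FP=10+47+30+23=110, FN=5+3+2+4=14 → 280/404 = 0.69307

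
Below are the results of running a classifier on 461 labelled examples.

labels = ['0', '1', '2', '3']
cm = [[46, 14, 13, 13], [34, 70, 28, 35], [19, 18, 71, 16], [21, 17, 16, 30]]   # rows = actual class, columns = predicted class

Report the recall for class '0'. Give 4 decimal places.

Treat '0' as positive and all other classes as negative.
recall = TP/(TP+FN).
0: TP=46, FN=14+13+13=40 → 46/86 = 0.53488

0.5349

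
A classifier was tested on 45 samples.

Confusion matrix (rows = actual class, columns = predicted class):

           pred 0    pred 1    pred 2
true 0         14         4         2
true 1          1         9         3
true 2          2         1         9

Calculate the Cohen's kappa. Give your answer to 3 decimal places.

Observed agreement pₒ = trace/N = 32/45 = 0.7111
Expected agreement pₑ = Σ (rowᵢ·colᵢ)/N² = (20·17 + 13·14 + 12·14)/45² = 0.3407
κ = (pₒ − pₑ)/(1 − pₑ) = (0.7111 − 0.3407)/(1 − 0.3407) = 0.562

0.562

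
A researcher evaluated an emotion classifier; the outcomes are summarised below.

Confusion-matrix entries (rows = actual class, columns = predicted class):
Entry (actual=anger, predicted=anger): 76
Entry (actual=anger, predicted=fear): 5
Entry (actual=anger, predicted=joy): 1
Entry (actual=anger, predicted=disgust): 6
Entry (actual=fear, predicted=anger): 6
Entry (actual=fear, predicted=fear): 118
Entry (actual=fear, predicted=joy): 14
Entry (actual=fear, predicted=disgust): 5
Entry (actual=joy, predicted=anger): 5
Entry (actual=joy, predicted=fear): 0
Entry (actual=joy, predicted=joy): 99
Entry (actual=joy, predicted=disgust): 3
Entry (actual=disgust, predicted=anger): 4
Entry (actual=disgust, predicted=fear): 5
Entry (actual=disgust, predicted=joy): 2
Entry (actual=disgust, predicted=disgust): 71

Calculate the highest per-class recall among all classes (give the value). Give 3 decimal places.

0.925

Per-class recall (TP/(TP+FN)):
  anger: TP=76, FN=5+1+6=12 → 76/88 = 0.8636
  fear: TP=118, FN=6+14+5=25 → 118/143 = 0.8252
  joy: TP=99, FN=5+0+3=8 → 99/107 = 0.9252
  disgust: TP=71, FN=4+5+2=11 → 71/82 = 0.8659
Highest is class 'joy' with recall = 0.925.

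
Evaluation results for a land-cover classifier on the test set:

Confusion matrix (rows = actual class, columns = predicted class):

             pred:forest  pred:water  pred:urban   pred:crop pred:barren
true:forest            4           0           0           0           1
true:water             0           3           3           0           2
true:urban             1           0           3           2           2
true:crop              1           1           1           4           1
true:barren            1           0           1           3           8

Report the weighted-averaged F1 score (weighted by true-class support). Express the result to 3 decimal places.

Per-class F1 score (2·TP/(2·TP+FP+FN)):
  forest: TP=4, FP=0+1+1+1=3, FN=0+0+0+1=1 → 8/12 = 0.6667
  water: TP=3, FP=0+0+1+0=1, FN=0+3+0+2=5 → 6/12 = 0.5000
  urban: TP=3, FP=0+3+1+1=5, FN=1+0+2+2=5 → 6/16 = 0.3750
  crop: TP=4, FP=0+0+2+3=5, FN=1+1+1+1=4 → 8/17 = 0.4706
  barren: TP=8, FP=1+2+2+1=6, FN=1+0+1+3=5 → 16/27 = 0.5926
Weighted-F1 score = Σ (supportᵢ/N)·F1 scoreᵢ with N=42: (5/42)·0.6667 + (8/42)·0.5000 + (8/42)·0.3750 + (8/42)·0.4706 + (13/42)·0.5926 = 0.519

0.519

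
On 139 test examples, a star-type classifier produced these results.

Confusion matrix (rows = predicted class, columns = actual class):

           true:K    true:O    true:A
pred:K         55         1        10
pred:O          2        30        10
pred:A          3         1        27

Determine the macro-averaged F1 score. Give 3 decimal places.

Per-class F1 score (2·TP/(2·TP+FP+FN)):
  K: TP=55, FP=1+10=11, FN=2+3=5 → 110/126 = 0.8730
  O: TP=30, FP=2+10=12, FN=1+1=2 → 60/74 = 0.8108
  A: TP=27, FP=3+1=4, FN=10+10=20 → 54/78 = 0.6923
Macro-F1 score = mean = (0.8730 + 0.8108 + 0.6923) / 3 = 0.792

0.792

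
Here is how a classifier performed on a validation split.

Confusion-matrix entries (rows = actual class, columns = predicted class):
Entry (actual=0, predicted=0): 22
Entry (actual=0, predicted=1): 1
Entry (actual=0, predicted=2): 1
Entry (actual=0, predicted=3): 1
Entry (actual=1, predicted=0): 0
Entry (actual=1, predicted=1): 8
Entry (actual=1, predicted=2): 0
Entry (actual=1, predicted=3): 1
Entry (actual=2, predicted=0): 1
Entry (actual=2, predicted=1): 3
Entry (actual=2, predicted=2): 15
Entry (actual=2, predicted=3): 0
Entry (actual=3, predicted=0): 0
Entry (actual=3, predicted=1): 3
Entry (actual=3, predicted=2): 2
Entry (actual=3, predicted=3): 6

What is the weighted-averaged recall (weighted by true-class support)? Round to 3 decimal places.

Per-class recall (TP/(TP+FN)):
  0: TP=22, FN=1+1+1=3 → 22/25 = 0.8800
  1: TP=8, FN=0+0+1=1 → 8/9 = 0.8889
  2: TP=15, FN=1+3+0=4 → 15/19 = 0.7895
  3: TP=6, FN=0+3+2=5 → 6/11 = 0.5455
Weighted-recall = Σ (supportᵢ/N)·recallᵢ with N=64: (25/64)·0.8800 + (9/64)·0.8889 + (19/64)·0.7895 + (11/64)·0.5455 = 0.797

0.797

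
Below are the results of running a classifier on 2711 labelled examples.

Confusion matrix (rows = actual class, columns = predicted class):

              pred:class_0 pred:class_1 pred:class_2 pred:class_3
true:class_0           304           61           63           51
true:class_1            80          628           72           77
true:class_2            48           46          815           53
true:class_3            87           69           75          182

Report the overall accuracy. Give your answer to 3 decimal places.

Accuracy = trace / total = (304+628+815+182=1929) / 2711 = 1929/2711 = 0.712

0.712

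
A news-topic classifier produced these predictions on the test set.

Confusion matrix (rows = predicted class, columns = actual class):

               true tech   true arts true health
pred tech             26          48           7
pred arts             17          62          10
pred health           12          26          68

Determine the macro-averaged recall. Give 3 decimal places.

0.576

Per-class recall (TP/(TP+FN)):
  tech: TP=26, FN=17+12=29 → 26/55 = 0.4727
  arts: TP=62, FN=48+26=74 → 62/136 = 0.4559
  health: TP=68, FN=7+10=17 → 68/85 = 0.8000
Macro-recall = mean = (0.4727 + 0.4559 + 0.8000) / 3 = 0.576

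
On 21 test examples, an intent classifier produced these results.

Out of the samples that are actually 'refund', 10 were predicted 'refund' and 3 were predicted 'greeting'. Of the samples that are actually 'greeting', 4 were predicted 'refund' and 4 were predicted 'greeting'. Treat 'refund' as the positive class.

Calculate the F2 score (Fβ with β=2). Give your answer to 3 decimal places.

Fβ = (1+β²)·TP / ((1+β²)·TP + β²·FN + FP), with β²=4
= 5·10 / (5·10 + 4·3 + 4) = 0.758

0.758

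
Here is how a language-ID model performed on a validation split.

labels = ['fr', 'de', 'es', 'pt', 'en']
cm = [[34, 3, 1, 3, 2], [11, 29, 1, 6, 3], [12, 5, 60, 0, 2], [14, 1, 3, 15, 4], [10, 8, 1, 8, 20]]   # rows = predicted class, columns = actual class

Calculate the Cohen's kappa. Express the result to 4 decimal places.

0.5166

Observed agreement pₒ = trace/N = 158/256 = 0.61719
Expected agreement pₑ = Σ (rowᵢ·colᵢ)/N² = (81·43 + 46·50 + 66·79 + 32·37 + 31·47)/256² = 0.20810
κ = (pₒ − pₑ)/(1 − pₑ) = (0.61719 − 0.20810)/(1 − 0.20810) = 0.5166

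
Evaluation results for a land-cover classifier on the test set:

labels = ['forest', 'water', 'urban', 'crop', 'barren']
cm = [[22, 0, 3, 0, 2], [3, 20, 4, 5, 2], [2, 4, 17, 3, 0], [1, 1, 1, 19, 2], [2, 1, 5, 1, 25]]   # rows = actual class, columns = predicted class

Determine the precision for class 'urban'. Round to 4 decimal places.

0.5667

Treat 'urban' as positive and all other classes as negative.
precision = TP/(TP+FP).
urban: TP=17, FP=3+4+1+5=13 → 17/30 = 0.56667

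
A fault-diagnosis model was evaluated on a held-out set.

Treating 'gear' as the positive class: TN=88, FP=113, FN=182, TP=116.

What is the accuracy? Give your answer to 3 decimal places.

0.409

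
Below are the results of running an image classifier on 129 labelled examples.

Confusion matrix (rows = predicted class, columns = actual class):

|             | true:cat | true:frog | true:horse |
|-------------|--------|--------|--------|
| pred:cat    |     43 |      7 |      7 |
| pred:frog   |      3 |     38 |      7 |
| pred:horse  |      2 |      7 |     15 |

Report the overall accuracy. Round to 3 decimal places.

Accuracy = trace / total = (43+38+15=96) / 129 = 96/129 = 0.744

0.744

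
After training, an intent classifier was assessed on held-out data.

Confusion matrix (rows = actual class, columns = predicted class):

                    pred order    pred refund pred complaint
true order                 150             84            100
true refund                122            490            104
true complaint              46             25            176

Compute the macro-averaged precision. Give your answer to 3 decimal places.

Per-class precision (TP/(TP+FP)):
  order: TP=150, FP=122+46=168 → 150/318 = 0.4717
  refund: TP=490, FP=84+25=109 → 490/599 = 0.8180
  complaint: TP=176, FP=100+104=204 → 176/380 = 0.4632
Macro-precision = mean = (0.4717 + 0.8180 + 0.4632) / 3 = 0.584

0.584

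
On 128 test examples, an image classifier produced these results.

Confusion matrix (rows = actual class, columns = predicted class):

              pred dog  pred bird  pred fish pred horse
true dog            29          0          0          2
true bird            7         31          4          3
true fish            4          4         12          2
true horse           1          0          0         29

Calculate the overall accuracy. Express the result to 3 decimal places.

Accuracy = trace / total = (29+31+12+29=101) / 128 = 101/128 = 0.789

0.789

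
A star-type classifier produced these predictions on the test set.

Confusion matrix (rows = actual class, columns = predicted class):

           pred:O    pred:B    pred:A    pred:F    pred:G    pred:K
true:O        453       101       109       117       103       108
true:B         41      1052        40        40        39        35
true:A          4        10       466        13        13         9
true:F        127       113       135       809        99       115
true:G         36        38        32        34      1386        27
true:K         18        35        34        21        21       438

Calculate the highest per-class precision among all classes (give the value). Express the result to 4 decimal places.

0.8344

Per-class precision (TP/(TP+FP)):
  O: TP=453, FP=41+4+127+36+18=226 → 453/679 = 0.66716
  B: TP=1052, FP=101+10+113+38+35=297 → 1052/1349 = 0.77984
  A: TP=466, FP=109+40+135+32+34=350 → 466/816 = 0.57108
  F: TP=809, FP=117+40+13+34+21=225 → 809/1034 = 0.78240
  G: TP=1386, FP=103+39+13+99+21=275 → 1386/1661 = 0.83444
  K: TP=438, FP=108+35+9+115+27=294 → 438/732 = 0.59836
Highest is class 'G' with precision = 0.8344.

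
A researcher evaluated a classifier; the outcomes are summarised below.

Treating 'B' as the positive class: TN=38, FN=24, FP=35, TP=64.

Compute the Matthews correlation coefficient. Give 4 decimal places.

0.2535

MCC = (TP·TN − FP·FN) / √((TP+FP)(TP+FN)(TN+FP)(TN+FN))
Numerator = 64·38 − 35·24 = 1592
Denominator = √(99·88·73·62) = √39430512 = 6279.3719
MCC = 1592 / 6279.3719 = 0.2535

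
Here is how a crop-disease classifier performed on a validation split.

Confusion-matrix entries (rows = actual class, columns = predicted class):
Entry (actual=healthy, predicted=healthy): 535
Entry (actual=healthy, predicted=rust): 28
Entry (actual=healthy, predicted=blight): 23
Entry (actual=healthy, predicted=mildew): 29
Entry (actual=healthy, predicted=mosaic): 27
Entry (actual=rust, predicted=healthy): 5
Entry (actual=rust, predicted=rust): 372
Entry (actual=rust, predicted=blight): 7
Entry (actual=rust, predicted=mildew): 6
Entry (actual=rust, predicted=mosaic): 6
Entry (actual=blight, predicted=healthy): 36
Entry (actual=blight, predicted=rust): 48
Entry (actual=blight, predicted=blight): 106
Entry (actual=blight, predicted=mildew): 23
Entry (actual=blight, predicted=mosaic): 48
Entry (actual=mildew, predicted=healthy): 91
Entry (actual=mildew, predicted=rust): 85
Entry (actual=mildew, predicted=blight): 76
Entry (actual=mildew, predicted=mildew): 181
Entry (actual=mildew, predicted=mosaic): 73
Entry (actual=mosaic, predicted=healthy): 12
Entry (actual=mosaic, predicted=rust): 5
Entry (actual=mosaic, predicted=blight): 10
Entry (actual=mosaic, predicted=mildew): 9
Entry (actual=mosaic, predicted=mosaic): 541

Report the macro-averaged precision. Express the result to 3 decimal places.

0.693

Per-class precision (TP/(TP+FP)):
  healthy: TP=535, FP=5+36+91+12=144 → 535/679 = 0.7879
  rust: TP=372, FP=28+48+85+5=166 → 372/538 = 0.6914
  blight: TP=106, FP=23+7+76+10=116 → 106/222 = 0.4775
  mildew: TP=181, FP=29+6+23+9=67 → 181/248 = 0.7298
  mosaic: TP=541, FP=27+6+48+73=154 → 541/695 = 0.7784
Macro-precision = mean = (0.7879 + 0.6914 + 0.4775 + 0.7298 + 0.7784) / 5 = 0.693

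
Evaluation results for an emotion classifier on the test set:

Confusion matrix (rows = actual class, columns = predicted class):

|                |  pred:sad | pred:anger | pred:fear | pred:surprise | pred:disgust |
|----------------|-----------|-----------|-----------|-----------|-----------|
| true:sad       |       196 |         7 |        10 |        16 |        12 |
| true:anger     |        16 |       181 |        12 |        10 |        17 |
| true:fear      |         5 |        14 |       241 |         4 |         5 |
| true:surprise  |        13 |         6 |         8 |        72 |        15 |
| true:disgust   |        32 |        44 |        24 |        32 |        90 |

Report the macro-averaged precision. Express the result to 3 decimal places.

Per-class precision (TP/(TP+FP)):
  sad: TP=196, FP=16+5+13+32=66 → 196/262 = 0.7481
  anger: TP=181, FP=7+14+6+44=71 → 181/252 = 0.7183
  fear: TP=241, FP=10+12+8+24=54 → 241/295 = 0.8169
  surprise: TP=72, FP=16+10+4+32=62 → 72/134 = 0.5373
  disgust: TP=90, FP=12+17+5+15=49 → 90/139 = 0.6475
Macro-precision = mean = (0.7481 + 0.7183 + 0.8169 + 0.5373 + 0.6475) / 5 = 0.694

0.694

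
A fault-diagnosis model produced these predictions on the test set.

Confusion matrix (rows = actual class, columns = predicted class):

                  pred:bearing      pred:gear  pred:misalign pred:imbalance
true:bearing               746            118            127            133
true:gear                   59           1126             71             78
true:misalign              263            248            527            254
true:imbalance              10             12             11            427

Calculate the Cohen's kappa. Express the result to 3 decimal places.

Observed agreement pₒ = trace/N = 2826/4210 = 0.6713
Expected agreement pₑ = Σ (rowᵢ·colᵢ)/N² = (1124·1078 + 1334·1504 + 1292·736 + 460·892)/4210² = 0.2584
κ = (pₒ − pₑ)/(1 − pₑ) = (0.6713 − 0.2584)/(1 − 0.2584) = 0.557

0.557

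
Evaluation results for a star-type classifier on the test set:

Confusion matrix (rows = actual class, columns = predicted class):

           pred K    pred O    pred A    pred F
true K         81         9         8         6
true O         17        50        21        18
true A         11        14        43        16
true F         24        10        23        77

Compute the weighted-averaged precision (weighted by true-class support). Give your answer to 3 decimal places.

0.592

Per-class precision (TP/(TP+FP)):
  K: TP=81, FP=17+11+24=52 → 81/133 = 0.6090
  O: TP=50, FP=9+14+10=33 → 50/83 = 0.6024
  A: TP=43, FP=8+21+23=52 → 43/95 = 0.4526
  F: TP=77, FP=6+18+16=40 → 77/117 = 0.6581
Weighted-precision = Σ (supportᵢ/N)·precisionᵢ with N=428: (104/428)·0.6090 + (106/428)·0.6024 + (84/428)·0.4526 + (134/428)·0.6581 = 0.592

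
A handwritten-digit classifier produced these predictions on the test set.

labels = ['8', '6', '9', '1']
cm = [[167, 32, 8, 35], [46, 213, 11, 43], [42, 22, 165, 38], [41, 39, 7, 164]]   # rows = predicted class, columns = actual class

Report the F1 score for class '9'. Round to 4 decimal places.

F1 score = 2·TP/(2·TP+FP+FN).
9: TP=165, FP=42+22+38=102, FN=8+11+7=26 → 330/458 = 0.72052

0.7205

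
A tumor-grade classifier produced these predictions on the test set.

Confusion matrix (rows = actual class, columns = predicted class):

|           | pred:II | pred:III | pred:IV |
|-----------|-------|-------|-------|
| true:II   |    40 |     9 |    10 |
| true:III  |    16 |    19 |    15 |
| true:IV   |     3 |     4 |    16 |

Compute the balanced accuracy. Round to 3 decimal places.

Balanced accuracy = mean of per-class recall.
  II: recall = 40/59 = 0.6780
  III: recall = 19/50 = 0.3800
  IV: recall = 16/23 = 0.6957
Mean = (0.6780 + 0.3800 + 0.6957) / 3 = 0.585

0.585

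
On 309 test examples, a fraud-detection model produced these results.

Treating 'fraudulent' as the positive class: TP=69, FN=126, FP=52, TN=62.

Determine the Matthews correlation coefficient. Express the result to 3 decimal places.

MCC = (TP·TN − FP·FN) / √((TP+FP)(TP+FN)(TN+FP)(TN+FN))
Numerator = 69·62 − 52·126 = -2274
Denominator = √(121·195·114·188) = √505688040 = 22487.5085
MCC = -2274 / 22487.5085 = -0.101

-0.101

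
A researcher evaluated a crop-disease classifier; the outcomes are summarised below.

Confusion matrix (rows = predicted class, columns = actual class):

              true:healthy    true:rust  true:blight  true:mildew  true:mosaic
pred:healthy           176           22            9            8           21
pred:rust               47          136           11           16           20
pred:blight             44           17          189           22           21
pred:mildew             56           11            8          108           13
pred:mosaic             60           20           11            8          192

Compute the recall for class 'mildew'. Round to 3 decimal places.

0.667

Take TP from the diagonal, FP from the rest of the 'mildew' prediction marginal, FN from the rest of the 'mildew' actual marginal.
recall = TP/(TP+FN).
mildew: TP=108, FN=8+16+22+8=54 → 108/162 = 0.6667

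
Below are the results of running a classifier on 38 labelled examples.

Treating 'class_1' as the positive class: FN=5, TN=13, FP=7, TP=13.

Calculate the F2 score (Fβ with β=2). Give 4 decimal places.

0.7065

Fβ = (1+β²)·TP / ((1+β²)·TP + β²·FN + FP), with β²=4
= 5·13 / (5·13 + 4·5 + 7) = 0.7065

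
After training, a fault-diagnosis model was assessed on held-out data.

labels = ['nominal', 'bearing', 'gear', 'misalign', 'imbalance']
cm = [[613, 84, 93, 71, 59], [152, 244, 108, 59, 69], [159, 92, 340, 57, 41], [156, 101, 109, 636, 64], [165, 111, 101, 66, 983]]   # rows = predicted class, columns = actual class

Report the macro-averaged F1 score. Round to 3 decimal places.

Per-class F1 score (2·TP/(2·TP+FP+FN)):
  nominal: TP=613, FP=84+93+71+59=307, FN=152+159+156+165=632 → 1226/2165 = 0.5663
  bearing: TP=244, FP=152+108+59+69=388, FN=84+92+101+111=388 → 488/1264 = 0.3861
  gear: TP=340, FP=159+92+57+41=349, FN=93+108+109+101=411 → 680/1440 = 0.4722
  misalign: TP=636, FP=156+101+109+64=430, FN=71+59+57+66=253 → 1272/1955 = 0.6506
  imbalance: TP=983, FP=165+111+101+66=443, FN=59+69+41+64=233 → 1966/2642 = 0.7441
Macro-F1 score = mean = (0.5663 + 0.3861 + 0.4722 + 0.6506 + 0.7441) / 5 = 0.564

0.564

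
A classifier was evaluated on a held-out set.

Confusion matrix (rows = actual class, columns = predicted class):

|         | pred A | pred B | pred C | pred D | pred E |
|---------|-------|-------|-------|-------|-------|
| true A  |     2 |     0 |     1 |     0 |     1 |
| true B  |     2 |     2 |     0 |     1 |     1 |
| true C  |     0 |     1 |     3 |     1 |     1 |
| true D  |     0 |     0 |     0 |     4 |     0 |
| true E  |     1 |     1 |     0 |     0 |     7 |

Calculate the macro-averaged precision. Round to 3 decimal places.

Per-class precision (TP/(TP+FP)):
  A: TP=2, FP=2+0+0+1=3 → 2/5 = 0.4000
  B: TP=2, FP=0+1+0+1=2 → 2/4 = 0.5000
  C: TP=3, FP=1+0+0+0=1 → 3/4 = 0.7500
  D: TP=4, FP=0+1+1+0=2 → 4/6 = 0.6667
  E: TP=7, FP=1+1+1+0=3 → 7/10 = 0.7000
Macro-precision = mean = (0.4000 + 0.5000 + 0.7500 + 0.6667 + 0.7000) / 5 = 0.603

0.603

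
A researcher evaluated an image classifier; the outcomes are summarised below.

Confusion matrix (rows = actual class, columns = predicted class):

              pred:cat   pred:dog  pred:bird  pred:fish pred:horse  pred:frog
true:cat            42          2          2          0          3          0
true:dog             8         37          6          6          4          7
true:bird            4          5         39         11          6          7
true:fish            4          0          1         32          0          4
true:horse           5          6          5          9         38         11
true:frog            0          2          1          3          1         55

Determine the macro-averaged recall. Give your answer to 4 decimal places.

Per-class recall (TP/(TP+FN)):
  cat: TP=42, FN=2+2+0+3+0=7 → 42/49 = 0.85714
  dog: TP=37, FN=8+6+6+4+7=31 → 37/68 = 0.54412
  bird: TP=39, FN=4+5+11+6+7=33 → 39/72 = 0.54167
  fish: TP=32, FN=4+0+1+0+4=9 → 32/41 = 0.78049
  horse: TP=38, FN=5+6+5+9+11=36 → 38/74 = 0.51351
  frog: TP=55, FN=0+2+1+3+1=7 → 55/62 = 0.88710
Macro-recall = mean = (0.85714 + 0.54412 + 0.54167 + 0.78049 + 0.51351 + 0.88710) / 6 = 0.6873

0.6873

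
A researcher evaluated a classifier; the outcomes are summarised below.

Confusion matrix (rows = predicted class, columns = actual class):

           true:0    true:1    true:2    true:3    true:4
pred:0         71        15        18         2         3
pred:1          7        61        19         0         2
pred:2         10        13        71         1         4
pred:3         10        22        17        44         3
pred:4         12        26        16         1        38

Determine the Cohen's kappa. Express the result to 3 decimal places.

0.483

Observed agreement pₒ = trace/N = 285/486 = 0.5864
Expected agreement pₑ = Σ (rowᵢ·colᵢ)/N² = (110·109 + 137·89 + 141·99 + 48·96 + 50·93)/486² = 0.2007
κ = (pₒ − pₑ)/(1 − pₑ) = (0.5864 − 0.2007)/(1 − 0.2007) = 0.483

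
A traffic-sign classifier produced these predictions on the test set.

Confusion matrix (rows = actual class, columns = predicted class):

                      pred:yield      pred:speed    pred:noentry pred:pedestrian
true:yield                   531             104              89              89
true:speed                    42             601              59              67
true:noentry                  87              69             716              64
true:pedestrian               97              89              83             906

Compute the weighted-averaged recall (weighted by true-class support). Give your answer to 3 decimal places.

0.746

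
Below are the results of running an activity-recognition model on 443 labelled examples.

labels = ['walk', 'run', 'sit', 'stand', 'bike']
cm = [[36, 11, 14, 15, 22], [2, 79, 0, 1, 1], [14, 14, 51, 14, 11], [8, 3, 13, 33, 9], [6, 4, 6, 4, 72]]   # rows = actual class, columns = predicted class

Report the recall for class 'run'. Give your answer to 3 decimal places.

0.952

Take TP from the diagonal, FP from the rest of the 'run' prediction marginal, FN from the rest of the 'run' actual marginal.
recall = TP/(TP+FN).
run: TP=79, FN=2+0+1+1=4 → 79/83 = 0.9518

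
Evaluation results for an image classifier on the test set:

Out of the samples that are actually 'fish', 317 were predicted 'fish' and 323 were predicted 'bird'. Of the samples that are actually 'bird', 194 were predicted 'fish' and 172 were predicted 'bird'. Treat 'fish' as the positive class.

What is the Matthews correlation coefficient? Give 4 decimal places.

-0.0334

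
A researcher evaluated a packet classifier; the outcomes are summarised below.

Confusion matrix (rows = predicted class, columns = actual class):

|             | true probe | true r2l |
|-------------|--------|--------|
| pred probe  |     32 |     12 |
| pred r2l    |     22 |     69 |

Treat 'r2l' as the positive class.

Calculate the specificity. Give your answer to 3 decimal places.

Specificity = TN/(TN+FP) = 32/(32+22) = 0.593

0.593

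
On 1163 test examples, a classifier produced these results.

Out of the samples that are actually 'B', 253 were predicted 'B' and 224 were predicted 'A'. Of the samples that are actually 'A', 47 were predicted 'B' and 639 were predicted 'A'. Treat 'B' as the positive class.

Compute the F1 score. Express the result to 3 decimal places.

0.651

Precision = TP/(TP+FP) = 253/300 = 0.8433
Recall = TP/(TP+FN) = 253/477 = 0.5304
F1 = 2·TP/(2·TP+FP+FN) = 506/777 = 0.651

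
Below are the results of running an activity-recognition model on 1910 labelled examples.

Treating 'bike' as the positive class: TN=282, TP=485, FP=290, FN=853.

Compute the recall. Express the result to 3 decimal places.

Recall = TP/(TP+FN) = 485/(485+853) = 485/1338 = 0.362

0.362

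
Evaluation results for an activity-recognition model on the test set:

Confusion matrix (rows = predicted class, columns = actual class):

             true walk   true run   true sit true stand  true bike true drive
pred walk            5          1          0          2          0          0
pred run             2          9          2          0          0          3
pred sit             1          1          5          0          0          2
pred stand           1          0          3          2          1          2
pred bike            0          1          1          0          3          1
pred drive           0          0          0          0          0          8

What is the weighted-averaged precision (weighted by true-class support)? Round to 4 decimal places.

0.6674

Per-class precision (TP/(TP+FP)):
  walk: TP=5, FP=1+0+2+0+0=3 → 5/8 = 0.62500
  run: TP=9, FP=2+2+0+0+3=7 → 9/16 = 0.56250
  sit: TP=5, FP=1+1+0+0+2=4 → 5/9 = 0.55556
  stand: TP=2, FP=1+0+3+1+2=7 → 2/9 = 0.22222
  bike: TP=3, FP=0+1+1+0+1=3 → 3/6 = 0.50000
  drive: TP=8, FP=0+0+0+0+0=0 → 8/8 = 1.00000
Weighted-precision = Σ (supportᵢ/N)·precisionᵢ with N=56: (9/56)·0.62500 + (12/56)·0.56250 + (11/56)·0.55556 + (4/56)·0.22222 + (4/56)·0.50000 + (16/56)·1.00000 = 0.6674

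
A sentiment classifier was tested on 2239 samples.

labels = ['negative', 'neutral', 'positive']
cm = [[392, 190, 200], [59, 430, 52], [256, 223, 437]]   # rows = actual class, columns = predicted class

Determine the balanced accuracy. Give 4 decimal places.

Balanced accuracy = mean of per-class recall.
  negative: recall = 392/782 = 0.50128
  neutral: recall = 430/541 = 0.79482
  positive: recall = 437/916 = 0.47707
Mean = (0.50128 + 0.79482 + 0.47707) / 3 = 0.5911

0.5911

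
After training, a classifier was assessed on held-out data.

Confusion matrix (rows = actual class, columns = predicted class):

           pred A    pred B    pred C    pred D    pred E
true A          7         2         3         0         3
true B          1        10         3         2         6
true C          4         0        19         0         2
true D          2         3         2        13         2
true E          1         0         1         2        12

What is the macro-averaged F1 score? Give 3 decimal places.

0.595

Per-class F1 score (2·TP/(2·TP+FP+FN)):
  A: TP=7, FP=1+4+2+1=8, FN=2+3+0+3=8 → 14/30 = 0.4667
  B: TP=10, FP=2+0+3+0=5, FN=1+3+2+6=12 → 20/37 = 0.5405
  C: TP=19, FP=3+3+2+1=9, FN=4+0+0+2=6 → 38/53 = 0.7170
  D: TP=13, FP=0+2+0+2=4, FN=2+3+2+2=9 → 26/39 = 0.6667
  E: TP=12, FP=3+6+2+2=13, FN=1+0+1+2=4 → 24/41 = 0.5854
Macro-F1 score = mean = (0.4667 + 0.5405 + 0.7170 + 0.6667 + 0.5854) / 5 = 0.595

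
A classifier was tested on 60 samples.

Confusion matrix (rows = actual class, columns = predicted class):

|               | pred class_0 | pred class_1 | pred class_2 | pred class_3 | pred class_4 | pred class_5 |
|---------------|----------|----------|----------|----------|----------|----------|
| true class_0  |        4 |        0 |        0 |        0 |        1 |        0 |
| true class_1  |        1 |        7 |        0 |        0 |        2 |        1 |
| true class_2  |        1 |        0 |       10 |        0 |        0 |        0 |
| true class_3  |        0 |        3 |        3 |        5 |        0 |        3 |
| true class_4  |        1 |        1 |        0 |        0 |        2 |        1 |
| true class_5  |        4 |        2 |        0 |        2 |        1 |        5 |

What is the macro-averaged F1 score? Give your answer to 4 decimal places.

Per-class F1 score (2·TP/(2·TP+FP+FN)):
  class_0: TP=4, FP=1+1+0+1+4=7, FN=0+0+0+1+0=1 → 8/16 = 0.50000
  class_1: TP=7, FP=0+0+3+1+2=6, FN=1+0+0+2+1=4 → 14/24 = 0.58333
  class_2: TP=10, FP=0+0+3+0+0=3, FN=1+0+0+0+0=1 → 20/24 = 0.83333
  class_3: TP=5, FP=0+0+0+0+2=2, FN=0+3+3+0+3=9 → 10/21 = 0.47619
  class_4: TP=2, FP=1+2+0+0+1=4, FN=1+1+0+0+1=3 → 4/11 = 0.36364
  class_5: TP=5, FP=0+1+0+3+1=5, FN=4+2+0+2+1=9 → 10/24 = 0.41667
Macro-F1 score = mean = (0.50000 + 0.58333 + 0.83333 + 0.47619 + 0.36364 + 0.41667) / 6 = 0.5289

0.5289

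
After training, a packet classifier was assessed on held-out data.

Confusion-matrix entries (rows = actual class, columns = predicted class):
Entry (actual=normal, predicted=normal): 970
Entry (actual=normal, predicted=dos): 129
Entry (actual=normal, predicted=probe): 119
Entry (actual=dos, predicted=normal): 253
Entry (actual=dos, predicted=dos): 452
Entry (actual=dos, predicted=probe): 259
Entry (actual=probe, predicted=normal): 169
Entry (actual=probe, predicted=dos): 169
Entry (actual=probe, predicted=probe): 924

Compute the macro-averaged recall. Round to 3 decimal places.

0.666

Per-class recall (TP/(TP+FN)):
  normal: TP=970, FN=129+119=248 → 970/1218 = 0.7964
  dos: TP=452, FN=253+259=512 → 452/964 = 0.4689
  probe: TP=924, FN=169+169=338 → 924/1262 = 0.7322
Macro-recall = mean = (0.7964 + 0.4689 + 0.7322) / 3 = 0.666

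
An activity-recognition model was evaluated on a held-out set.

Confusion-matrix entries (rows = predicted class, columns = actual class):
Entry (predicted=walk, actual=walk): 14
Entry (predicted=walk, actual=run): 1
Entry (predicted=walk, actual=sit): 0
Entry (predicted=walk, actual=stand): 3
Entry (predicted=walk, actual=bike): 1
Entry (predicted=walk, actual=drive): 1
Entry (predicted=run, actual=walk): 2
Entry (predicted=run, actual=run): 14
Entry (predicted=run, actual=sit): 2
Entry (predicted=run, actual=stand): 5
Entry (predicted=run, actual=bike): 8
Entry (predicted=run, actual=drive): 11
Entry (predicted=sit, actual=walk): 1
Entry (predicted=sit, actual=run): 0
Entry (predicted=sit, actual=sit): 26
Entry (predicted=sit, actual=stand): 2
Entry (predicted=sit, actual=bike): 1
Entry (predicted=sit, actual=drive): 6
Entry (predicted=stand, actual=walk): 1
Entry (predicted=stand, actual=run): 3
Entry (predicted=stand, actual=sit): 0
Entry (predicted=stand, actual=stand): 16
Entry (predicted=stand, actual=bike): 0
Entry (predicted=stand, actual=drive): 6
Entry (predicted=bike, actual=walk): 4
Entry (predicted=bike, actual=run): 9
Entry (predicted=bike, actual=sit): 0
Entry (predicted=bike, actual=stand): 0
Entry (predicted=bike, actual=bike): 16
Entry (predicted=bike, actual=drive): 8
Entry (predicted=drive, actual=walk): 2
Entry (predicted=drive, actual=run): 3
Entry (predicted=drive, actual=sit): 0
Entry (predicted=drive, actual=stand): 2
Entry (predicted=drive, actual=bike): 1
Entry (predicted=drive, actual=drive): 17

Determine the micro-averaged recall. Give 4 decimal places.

0.5538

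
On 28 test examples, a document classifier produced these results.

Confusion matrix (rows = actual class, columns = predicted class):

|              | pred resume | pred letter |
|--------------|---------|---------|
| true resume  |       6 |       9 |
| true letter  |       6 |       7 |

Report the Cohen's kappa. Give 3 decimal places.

-0.061

Observed agreement pₒ = trace/N = 13/28 = 0.4643
Expected agreement pₑ = Σ (rowᵢ·colᵢ)/N² = (15·12 + 13·16)/28² = 0.4949
κ = (pₒ − pₑ)/(1 − pₑ) = (0.4643 − 0.4949)/(1 − 0.4949) = -0.061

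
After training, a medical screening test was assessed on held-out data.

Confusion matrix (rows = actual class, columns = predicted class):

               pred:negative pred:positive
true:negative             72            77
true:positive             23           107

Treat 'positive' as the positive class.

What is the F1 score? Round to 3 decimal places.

0.682

Precision = TP/(TP+FP) = 107/184 = 0.5815
Recall = TP/(TP+FN) = 107/130 = 0.8231
F1 = 2·TP/(2·TP+FP+FN) = 214/314 = 0.682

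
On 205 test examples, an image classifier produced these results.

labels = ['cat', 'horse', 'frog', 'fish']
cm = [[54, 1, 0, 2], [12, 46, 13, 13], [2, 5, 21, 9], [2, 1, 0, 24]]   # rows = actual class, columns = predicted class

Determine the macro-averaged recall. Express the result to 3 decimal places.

0.738

Per-class recall (TP/(TP+FN)):
  cat: TP=54, FN=1+0+2=3 → 54/57 = 0.9474
  horse: TP=46, FN=12+13+13=38 → 46/84 = 0.5476
  frog: TP=21, FN=2+5+9=16 → 21/37 = 0.5676
  fish: TP=24, FN=2+1+0=3 → 24/27 = 0.8889
Macro-recall = mean = (0.9474 + 0.5476 + 0.5676 + 0.8889) / 4 = 0.738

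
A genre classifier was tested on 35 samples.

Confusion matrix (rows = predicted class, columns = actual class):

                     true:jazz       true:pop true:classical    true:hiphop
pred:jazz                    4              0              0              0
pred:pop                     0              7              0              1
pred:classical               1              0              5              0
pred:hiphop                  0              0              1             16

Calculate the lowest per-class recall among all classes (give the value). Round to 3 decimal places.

Per-class recall (TP/(TP+FN)):
  jazz: TP=4, FN=0+1+0=1 → 4/5 = 0.8000
  pop: TP=7, FN=0+0+0=0 → 7/7 = 1.0000
  classical: TP=5, FN=0+0+1=1 → 5/6 = 0.8333
  hiphop: TP=16, FN=0+1+0=1 → 16/17 = 0.9412
Lowest is class 'jazz' with recall = 0.800.

0.800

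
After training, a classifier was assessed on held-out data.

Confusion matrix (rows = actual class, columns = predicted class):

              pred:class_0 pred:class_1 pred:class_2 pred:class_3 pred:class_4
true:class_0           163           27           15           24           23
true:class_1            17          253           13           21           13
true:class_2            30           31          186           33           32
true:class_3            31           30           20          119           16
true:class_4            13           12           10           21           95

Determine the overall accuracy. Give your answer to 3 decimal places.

0.654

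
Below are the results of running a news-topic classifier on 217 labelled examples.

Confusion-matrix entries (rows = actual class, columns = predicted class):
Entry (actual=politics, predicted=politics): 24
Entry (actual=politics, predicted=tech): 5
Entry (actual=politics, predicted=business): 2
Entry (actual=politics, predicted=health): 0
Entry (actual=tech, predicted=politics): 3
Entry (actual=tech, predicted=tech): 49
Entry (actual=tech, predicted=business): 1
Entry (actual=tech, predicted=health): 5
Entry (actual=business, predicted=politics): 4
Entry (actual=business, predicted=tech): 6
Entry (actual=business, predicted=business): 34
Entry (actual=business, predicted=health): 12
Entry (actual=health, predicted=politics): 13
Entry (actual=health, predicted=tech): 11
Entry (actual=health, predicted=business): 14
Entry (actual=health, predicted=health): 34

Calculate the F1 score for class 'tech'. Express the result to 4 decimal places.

0.7597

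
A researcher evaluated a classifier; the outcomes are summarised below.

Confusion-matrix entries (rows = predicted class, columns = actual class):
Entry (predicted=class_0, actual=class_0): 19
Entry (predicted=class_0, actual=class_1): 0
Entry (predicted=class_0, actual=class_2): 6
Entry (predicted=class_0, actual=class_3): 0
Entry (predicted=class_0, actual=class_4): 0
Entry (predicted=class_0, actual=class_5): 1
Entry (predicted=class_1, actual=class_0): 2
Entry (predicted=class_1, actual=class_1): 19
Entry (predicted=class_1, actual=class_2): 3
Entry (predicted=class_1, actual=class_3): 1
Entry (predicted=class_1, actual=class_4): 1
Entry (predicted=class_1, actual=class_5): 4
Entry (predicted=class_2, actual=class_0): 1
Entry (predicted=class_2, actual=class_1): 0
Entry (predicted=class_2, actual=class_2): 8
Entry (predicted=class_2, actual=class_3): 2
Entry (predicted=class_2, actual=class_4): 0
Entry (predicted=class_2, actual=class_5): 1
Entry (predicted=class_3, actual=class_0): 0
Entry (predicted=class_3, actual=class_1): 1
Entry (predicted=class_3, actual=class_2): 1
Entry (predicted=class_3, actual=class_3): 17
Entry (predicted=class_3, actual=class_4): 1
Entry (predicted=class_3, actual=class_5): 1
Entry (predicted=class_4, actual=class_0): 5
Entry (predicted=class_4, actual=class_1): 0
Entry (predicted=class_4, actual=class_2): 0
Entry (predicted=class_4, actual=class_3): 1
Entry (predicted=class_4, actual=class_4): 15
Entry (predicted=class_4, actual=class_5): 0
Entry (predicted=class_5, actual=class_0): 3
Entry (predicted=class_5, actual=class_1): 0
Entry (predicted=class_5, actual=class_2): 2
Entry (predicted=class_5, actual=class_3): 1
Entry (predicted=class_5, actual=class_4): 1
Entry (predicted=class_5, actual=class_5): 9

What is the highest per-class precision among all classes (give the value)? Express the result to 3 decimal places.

0.810

Per-class precision (TP/(TP+FP)):
  class_0: TP=19, FP=0+6+0+0+1=7 → 19/26 = 0.7308
  class_1: TP=19, FP=2+3+1+1+4=11 → 19/30 = 0.6333
  class_2: TP=8, FP=1+0+2+0+1=4 → 8/12 = 0.6667
  class_3: TP=17, FP=0+1+1+1+1=4 → 17/21 = 0.8095
  class_4: TP=15, FP=5+0+0+1+0=6 → 15/21 = 0.7143
  class_5: TP=9, FP=3+0+2+1+1=7 → 9/16 = 0.5625
Highest is class 'class_3' with precision = 0.810.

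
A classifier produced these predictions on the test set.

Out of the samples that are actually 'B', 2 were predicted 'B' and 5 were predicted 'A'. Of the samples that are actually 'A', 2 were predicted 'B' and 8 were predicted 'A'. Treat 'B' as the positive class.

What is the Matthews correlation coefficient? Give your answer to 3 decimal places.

0.099

MCC = (TP·TN − FP·FN) / √((TP+FP)(TP+FN)(TN+FP)(TN+FN))
Numerator = 2·8 − 2·5 = 6
Denominator = √(4·7·10·13) = √3640 = 60.3324
MCC = 6 / 60.3324 = 0.099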